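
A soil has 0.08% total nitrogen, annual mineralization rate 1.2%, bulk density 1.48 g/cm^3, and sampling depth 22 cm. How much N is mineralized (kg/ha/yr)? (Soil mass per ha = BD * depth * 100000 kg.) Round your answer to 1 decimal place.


Step 1: Soil mass per ha = BD * depth * 100000 = 1.48 * 22 * 100000 = 3256000 kg
Step 2: Total N pool = soil mass * N%/100 = 3256000 * 0.08/100 = 2604.8 kg/ha
Step 3: N mineralized = N pool * rate%/100 = 2604.8 * 1.2/100 = 31.3 kg/ha/yr

31.3


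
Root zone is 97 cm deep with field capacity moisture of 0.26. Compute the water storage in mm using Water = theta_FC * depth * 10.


Step 1: Water (mm) = theta_FC * depth (cm) * 10
Step 2: Water = 0.26 * 97 * 10
Step 3: Water = 252.2 mm

252.2


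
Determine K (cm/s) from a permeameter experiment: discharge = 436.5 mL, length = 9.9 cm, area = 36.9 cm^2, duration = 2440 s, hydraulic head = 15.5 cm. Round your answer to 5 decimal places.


Step 1: K = Q * L / (A * t * h)
Step 2: Numerator = 436.5 * 9.9 = 4321.35
Step 3: Denominator = 36.9 * 2440 * 15.5 = 1395558.0
Step 4: K = 4321.35 / 1395558.0 = 0.0031 cm/s

0.0031


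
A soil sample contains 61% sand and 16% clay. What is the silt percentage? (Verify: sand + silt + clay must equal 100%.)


Step 1: sand + silt + clay = 100%
Step 2: silt = 100 - sand - clay
Step 3: silt = 100 - 61 - 16
Step 4: silt = 23%

23


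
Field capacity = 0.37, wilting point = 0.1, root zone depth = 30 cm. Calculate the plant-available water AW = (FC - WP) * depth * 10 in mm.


Step 1: Available water = (FC - WP) * depth * 10
Step 2: AW = (0.37 - 0.1) * 30 * 10
Step 3: AW = 0.27 * 30 * 10
Step 4: AW = 81.0 mm

81.0


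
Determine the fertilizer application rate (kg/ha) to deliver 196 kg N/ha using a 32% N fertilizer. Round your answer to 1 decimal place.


Step 1: Fertilizer rate = target N / (N content / 100)
Step 2: Rate = 196 / (32 / 100)
Step 3: Rate = 196 / 0.32
Step 4: Rate = 612.5 kg/ha

612.5


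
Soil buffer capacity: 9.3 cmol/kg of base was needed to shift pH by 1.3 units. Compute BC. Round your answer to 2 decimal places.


Step 1: BC = change in base / change in pH
Step 2: BC = 9.3 / 1.3
Step 3: BC = 7.15 cmol/(kg*pH unit)

7.15


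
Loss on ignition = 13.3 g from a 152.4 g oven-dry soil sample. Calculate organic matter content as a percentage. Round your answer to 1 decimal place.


Step 1: OM% = 100 * LOI / sample mass
Step 2: OM = 100 * 13.3 / 152.4
Step 3: OM = 8.7%

8.7


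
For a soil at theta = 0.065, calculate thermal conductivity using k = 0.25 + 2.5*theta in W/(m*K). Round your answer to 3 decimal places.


Step 1: k = 0.25 + 2.5 * theta
Step 2: k = 0.25 + 2.5 * 0.065
Step 3: k = 0.25 + 0.163
Step 4: k = 0.413 W/(m*K)

0.413


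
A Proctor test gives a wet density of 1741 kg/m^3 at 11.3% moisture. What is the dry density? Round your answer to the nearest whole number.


Step 1: Dry density = wet density / (1 + w/100)
Step 2: Dry density = 1741 / (1 + 11.3/100)
Step 3: Dry density = 1741 / 1.113
Step 4: Dry density = 1564 kg/m^3

1564


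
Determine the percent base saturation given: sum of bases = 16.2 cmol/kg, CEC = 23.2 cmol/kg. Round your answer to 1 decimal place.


Step 1: BS = 100 * (sum of bases) / CEC
Step 2: BS = 100 * 16.2 / 23.2
Step 3: BS = 69.8%

69.8


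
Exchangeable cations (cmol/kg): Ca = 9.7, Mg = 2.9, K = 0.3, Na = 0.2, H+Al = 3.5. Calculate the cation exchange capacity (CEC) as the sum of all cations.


Step 1: CEC = Ca + Mg + K + Na + (H+Al)
Step 2: CEC = 9.7 + 2.9 + 0.3 + 0.2 + 3.5
Step 3: CEC = 16.6 cmol/kg

16.6


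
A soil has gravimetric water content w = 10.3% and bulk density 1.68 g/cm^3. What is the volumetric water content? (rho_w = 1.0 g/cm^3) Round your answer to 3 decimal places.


Step 1: theta = (w / 100) * BD / rho_w
Step 2: theta = (10.3 / 100) * 1.68 / 1.0
Step 3: theta = 0.103 * 1.68
Step 4: theta = 0.173

0.173


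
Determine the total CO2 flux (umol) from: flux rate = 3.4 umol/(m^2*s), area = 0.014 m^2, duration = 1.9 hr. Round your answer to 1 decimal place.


Step 1: Convert time to seconds: 1.9 hr * 3600 = 6840.0 s
Step 2: Total = flux * area * time_s
Step 3: Total = 3.4 * 0.014 * 6840.0
Step 4: Total = 325.6 umol

325.6


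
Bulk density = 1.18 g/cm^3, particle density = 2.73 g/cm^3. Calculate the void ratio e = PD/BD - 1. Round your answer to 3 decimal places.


Step 1: e = PD / BD - 1
Step 2: e = 2.73 / 1.18 - 1
Step 3: e = 2.31356 - 1
Step 4: e = 1.314

1.314


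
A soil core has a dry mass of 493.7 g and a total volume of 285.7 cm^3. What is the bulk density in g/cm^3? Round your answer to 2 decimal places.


Step 1: Identify the formula: BD = dry mass / volume
Step 2: Substitute values: BD = 493.7 / 285.7
Step 3: BD = 1.73 g/cm^3

1.73


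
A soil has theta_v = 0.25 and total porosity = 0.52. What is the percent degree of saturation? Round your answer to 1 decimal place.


Step 1: S = 100 * theta_v / n
Step 2: S = 100 * 0.25 / 0.52
Step 3: S = 48.1%

48.1


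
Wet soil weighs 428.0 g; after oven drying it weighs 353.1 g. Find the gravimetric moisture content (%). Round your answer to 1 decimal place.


Step 1: Water mass = wet - dry = 428.0 - 353.1 = 74.9 g
Step 2: w = 100 * water mass / dry mass
Step 3: w = 100 * 74.9 / 353.1 = 21.2%

21.2


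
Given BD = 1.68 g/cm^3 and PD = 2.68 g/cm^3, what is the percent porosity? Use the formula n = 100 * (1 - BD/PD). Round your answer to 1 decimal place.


Step 1: Formula: n = 100 * (1 - BD / PD)
Step 2: n = 100 * (1 - 1.68 / 2.68)
Step 3: n = 100 * (1 - 0.62687)
Step 4: n = 37.3%

37.3


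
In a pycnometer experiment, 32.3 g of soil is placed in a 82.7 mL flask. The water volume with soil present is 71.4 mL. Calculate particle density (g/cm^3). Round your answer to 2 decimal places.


Step 1: Volume of solids = flask volume - water volume with soil
Step 2: V_solids = 82.7 - 71.4 = 11.3 mL
Step 3: Particle density = mass / V_solids = 32.3 / 11.3 = 2.86 g/cm^3

2.86


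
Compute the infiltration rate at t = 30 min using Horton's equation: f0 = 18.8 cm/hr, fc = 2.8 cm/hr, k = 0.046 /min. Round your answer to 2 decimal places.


Step 1: f = fc + (f0 - fc) * exp(-k * t)
Step 2: exp(-0.046 * 30) = 0.251579
Step 3: f = 2.8 + (18.8 - 2.8) * 0.251579
Step 4: f = 2.8 + 16.0 * 0.251579
Step 5: f = 6.83 cm/hr

6.83


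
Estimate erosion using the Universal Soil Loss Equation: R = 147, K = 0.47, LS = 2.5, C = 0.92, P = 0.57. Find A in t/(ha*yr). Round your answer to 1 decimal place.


Step 1: A = R * K * LS * C * P
Step 2: R * K = 147 * 0.47 = 69.09
Step 3: (R*K) * LS = 69.09 * 2.5 = 172.725
Step 4: * C * P = 172.725 * 0.92 * 0.57 = 90.6
Step 5: A = 90.6 t/(ha*yr)

90.6


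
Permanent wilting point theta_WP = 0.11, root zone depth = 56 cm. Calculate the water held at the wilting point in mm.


Step 1: Water (mm) = theta_WP * depth * 10
Step 2: Water = 0.11 * 56 * 10
Step 3: Water = 61.6 mm

61.6


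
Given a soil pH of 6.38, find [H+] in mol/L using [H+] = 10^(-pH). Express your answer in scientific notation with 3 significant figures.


Step 1: [H+] = 10^(-pH)
Step 2: [H+] = 10^(-6.38)
Step 3: [H+] = 4.17e-07 mol/L

4.17e-07


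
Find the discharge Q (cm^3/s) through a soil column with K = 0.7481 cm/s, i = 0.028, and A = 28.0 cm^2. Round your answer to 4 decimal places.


Step 1: Apply Darcy's law: Q = K * i * A
Step 2: Q = 0.7481 * 0.028 * 28.0
Step 3: Q = 0.5865 cm^3/s

0.5865


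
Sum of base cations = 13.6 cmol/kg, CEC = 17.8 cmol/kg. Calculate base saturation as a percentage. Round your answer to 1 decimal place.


Step 1: BS = 100 * (sum of bases) / CEC
Step 2: BS = 100 * 13.6 / 17.8
Step 3: BS = 76.4%

76.4


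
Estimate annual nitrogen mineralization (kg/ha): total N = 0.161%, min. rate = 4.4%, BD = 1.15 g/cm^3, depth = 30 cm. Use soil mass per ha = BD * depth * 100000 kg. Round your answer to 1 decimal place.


Step 1: Soil mass per ha = BD * depth * 100000 = 1.15 * 30 * 100000 = 3450000 kg
Step 2: Total N pool = soil mass * N%/100 = 3450000 * 0.161/100 = 5554.5 kg/ha
Step 3: N mineralized = N pool * rate%/100 = 5554.5 * 4.4/100 = 244.4 kg/ha/yr

244.4


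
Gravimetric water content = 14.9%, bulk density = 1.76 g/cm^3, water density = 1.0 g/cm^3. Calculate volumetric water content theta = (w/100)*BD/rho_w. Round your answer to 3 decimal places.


Step 1: theta = (w / 100) * BD / rho_w
Step 2: theta = (14.9 / 100) * 1.76 / 1.0
Step 3: theta = 0.149 * 1.76
Step 4: theta = 0.262

0.262


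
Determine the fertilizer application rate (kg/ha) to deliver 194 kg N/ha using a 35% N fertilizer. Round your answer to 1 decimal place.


Step 1: Fertilizer rate = target N / (N content / 100)
Step 2: Rate = 194 / (35 / 100)
Step 3: Rate = 194 / 0.35
Step 4: Rate = 554.3 kg/ha

554.3


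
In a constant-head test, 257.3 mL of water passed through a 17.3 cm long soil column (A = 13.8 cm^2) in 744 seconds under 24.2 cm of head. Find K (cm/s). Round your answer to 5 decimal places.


Step 1: K = Q * L / (A * t * h)
Step 2: Numerator = 257.3 * 17.3 = 4451.29
Step 3: Denominator = 13.8 * 744 * 24.2 = 248466.24
Step 4: K = 4451.29 / 248466.24 = 0.01792 cm/s

0.01792


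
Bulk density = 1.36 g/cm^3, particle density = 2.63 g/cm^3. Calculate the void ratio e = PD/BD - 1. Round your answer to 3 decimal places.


Step 1: e = PD / BD - 1
Step 2: e = 2.63 / 1.36 - 1
Step 3: e = 1.93382 - 1
Step 4: e = 0.934

0.934


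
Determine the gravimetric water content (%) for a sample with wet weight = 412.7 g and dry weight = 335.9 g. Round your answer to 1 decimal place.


Step 1: Water mass = wet - dry = 412.7 - 335.9 = 76.8 g
Step 2: w = 100 * water mass / dry mass
Step 3: w = 100 * 76.8 / 335.9 = 22.9%

22.9


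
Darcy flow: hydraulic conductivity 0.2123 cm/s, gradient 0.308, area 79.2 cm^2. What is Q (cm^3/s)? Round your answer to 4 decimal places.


Step 1: Apply Darcy's law: Q = K * i * A
Step 2: Q = 0.2123 * 0.308 * 79.2
Step 3: Q = 5.1788 cm^3/s

5.1788


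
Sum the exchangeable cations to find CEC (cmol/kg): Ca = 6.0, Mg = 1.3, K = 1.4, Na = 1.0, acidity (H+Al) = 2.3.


Step 1: CEC = Ca + Mg + K + Na + (H+Al)
Step 2: CEC = 6.0 + 1.3 + 1.4 + 1.0 + 2.3
Step 3: CEC = 12.0 cmol/kg

12.0


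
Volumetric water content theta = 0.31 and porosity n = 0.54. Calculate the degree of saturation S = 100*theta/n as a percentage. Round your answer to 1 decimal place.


Step 1: S = 100 * theta_v / n
Step 2: S = 100 * 0.31 / 0.54
Step 3: S = 57.4%

57.4


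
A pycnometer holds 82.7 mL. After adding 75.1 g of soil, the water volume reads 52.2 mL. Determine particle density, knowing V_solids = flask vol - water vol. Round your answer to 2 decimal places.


Step 1: Volume of solids = flask volume - water volume with soil
Step 2: V_solids = 82.7 - 52.2 = 30.5 mL
Step 3: Particle density = mass / V_solids = 75.1 / 30.5 = 2.46 g/cm^3

2.46


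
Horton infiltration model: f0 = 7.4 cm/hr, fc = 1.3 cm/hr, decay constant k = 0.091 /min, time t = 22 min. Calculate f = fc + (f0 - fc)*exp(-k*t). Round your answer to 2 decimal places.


Step 1: f = fc + (f0 - fc) * exp(-k * t)
Step 2: exp(-0.091 * 22) = 0.135065
Step 3: f = 1.3 + (7.4 - 1.3) * 0.135065
Step 4: f = 1.3 + 6.1 * 0.135065
Step 5: f = 2.12 cm/hr

2.12


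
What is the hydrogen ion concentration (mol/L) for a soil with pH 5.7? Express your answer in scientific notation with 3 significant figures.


Step 1: [H+] = 10^(-pH)
Step 2: [H+] = 10^(-5.7)
Step 3: [H+] = 2.00e-06 mol/L

2.00e-06


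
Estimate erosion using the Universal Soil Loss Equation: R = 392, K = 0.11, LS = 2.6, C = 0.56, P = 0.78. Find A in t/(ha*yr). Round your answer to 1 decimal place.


Step 1: A = R * K * LS * C * P
Step 2: R * K = 392 * 0.11 = 43.12
Step 3: (R*K) * LS = 43.12 * 2.6 = 112.112
Step 4: * C * P = 112.112 * 0.56 * 0.78 = 49.0
Step 5: A = 49.0 t/(ha*yr)

49.0


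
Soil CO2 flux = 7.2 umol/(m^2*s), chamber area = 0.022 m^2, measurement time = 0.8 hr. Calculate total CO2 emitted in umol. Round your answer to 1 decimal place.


Step 1: Convert time to seconds: 0.8 hr * 3600 = 2880.0 s
Step 2: Total = flux * area * time_s
Step 3: Total = 7.2 * 0.022 * 2880.0
Step 4: Total = 456.2 umol

456.2


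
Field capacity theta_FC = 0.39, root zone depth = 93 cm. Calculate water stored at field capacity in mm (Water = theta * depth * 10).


Step 1: Water (mm) = theta_FC * depth (cm) * 10
Step 2: Water = 0.39 * 93 * 10
Step 3: Water = 362.7 mm

362.7


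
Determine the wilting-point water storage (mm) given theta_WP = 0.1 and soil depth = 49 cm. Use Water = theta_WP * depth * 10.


Step 1: Water (mm) = theta_WP * depth * 10
Step 2: Water = 0.1 * 49 * 10
Step 3: Water = 49.0 mm

49.0


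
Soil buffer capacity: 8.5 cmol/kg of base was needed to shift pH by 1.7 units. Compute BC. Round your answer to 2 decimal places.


Step 1: BC = change in base / change in pH
Step 2: BC = 8.5 / 1.7
Step 3: BC = 5.0 cmol/(kg*pH unit)

5.0


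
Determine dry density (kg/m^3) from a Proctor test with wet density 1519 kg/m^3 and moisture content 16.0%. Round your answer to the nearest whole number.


Step 1: Dry density = wet density / (1 + w/100)
Step 2: Dry density = 1519 / (1 + 16.0/100)
Step 3: Dry density = 1519 / 1.16
Step 4: Dry density = 1309 kg/m^3

1309


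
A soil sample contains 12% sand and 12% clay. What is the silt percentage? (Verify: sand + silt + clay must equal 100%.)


Step 1: sand + silt + clay = 100%
Step 2: silt = 100 - sand - clay
Step 3: silt = 100 - 12 - 12
Step 4: silt = 76%

76


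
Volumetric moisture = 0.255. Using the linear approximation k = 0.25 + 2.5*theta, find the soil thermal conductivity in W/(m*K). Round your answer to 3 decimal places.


Step 1: k = 0.25 + 2.5 * theta
Step 2: k = 0.25 + 2.5 * 0.255
Step 3: k = 0.25 + 0.638
Step 4: k = 0.888 W/(m*K)

0.888


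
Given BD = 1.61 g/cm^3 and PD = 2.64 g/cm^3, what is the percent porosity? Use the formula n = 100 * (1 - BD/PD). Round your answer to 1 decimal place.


Step 1: Formula: n = 100 * (1 - BD / PD)
Step 2: n = 100 * (1 - 1.61 / 2.64)
Step 3: n = 100 * (1 - 0.60985)
Step 4: n = 39.0%

39.0


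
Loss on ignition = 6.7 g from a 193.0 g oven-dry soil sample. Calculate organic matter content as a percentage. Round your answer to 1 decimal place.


Step 1: OM% = 100 * LOI / sample mass
Step 2: OM = 100 * 6.7 / 193.0
Step 3: OM = 3.5%

3.5


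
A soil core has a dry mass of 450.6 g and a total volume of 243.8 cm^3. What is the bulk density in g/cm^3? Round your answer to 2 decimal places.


Step 1: Identify the formula: BD = dry mass / volume
Step 2: Substitute values: BD = 450.6 / 243.8
Step 3: BD = 1.85 g/cm^3

1.85


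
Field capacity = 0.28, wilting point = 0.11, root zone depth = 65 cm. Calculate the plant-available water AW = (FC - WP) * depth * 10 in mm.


Step 1: Available water = (FC - WP) * depth * 10
Step 2: AW = (0.28 - 0.11) * 65 * 10
Step 3: AW = 0.17 * 65 * 10
Step 4: AW = 110.5 mm

110.5


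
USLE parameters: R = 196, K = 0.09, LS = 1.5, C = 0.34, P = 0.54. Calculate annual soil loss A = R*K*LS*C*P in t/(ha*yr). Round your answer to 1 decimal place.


Step 1: A = R * K * LS * C * P
Step 2: R * K = 196 * 0.09 = 17.64
Step 3: (R*K) * LS = 17.64 * 1.5 = 26.46
Step 4: * C * P = 26.46 * 0.34 * 0.54 = 4.9
Step 5: A = 4.9 t/(ha*yr)

4.9


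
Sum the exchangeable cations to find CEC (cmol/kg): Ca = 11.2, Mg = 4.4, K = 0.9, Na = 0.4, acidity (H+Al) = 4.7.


Step 1: CEC = Ca + Mg + K + Na + (H+Al)
Step 2: CEC = 11.2 + 4.4 + 0.9 + 0.4 + 4.7
Step 3: CEC = 21.6 cmol/kg

21.6


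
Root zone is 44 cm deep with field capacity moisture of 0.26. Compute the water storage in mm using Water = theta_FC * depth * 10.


Step 1: Water (mm) = theta_FC * depth (cm) * 10
Step 2: Water = 0.26 * 44 * 10
Step 3: Water = 114.4 mm

114.4


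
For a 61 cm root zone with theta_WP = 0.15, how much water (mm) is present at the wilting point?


Step 1: Water (mm) = theta_WP * depth * 10
Step 2: Water = 0.15 * 61 * 10
Step 3: Water = 91.5 mm

91.5


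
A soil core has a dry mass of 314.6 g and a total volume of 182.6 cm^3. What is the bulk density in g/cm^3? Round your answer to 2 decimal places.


Step 1: Identify the formula: BD = dry mass / volume
Step 2: Substitute values: BD = 314.6 / 182.6
Step 3: BD = 1.72 g/cm^3

1.72


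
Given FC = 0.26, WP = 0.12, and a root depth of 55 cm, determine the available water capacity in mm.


Step 1: Available water = (FC - WP) * depth * 10
Step 2: AW = (0.26 - 0.12) * 55 * 10
Step 3: AW = 0.14 * 55 * 10
Step 4: AW = 77.0 mm

77.0


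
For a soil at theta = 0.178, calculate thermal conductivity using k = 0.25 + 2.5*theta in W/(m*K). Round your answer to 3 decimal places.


Step 1: k = 0.25 + 2.5 * theta
Step 2: k = 0.25 + 2.5 * 0.178
Step 3: k = 0.25 + 0.445
Step 4: k = 0.695 W/(m*K)

0.695


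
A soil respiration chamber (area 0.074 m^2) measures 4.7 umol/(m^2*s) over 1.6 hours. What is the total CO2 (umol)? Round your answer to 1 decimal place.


Step 1: Convert time to seconds: 1.6 hr * 3600 = 5760.0 s
Step 2: Total = flux * area * time_s
Step 3: Total = 4.7 * 0.074 * 5760.0
Step 4: Total = 2003.3 umol

2003.3


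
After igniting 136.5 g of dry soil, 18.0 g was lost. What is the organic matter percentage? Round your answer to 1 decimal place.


Step 1: OM% = 100 * LOI / sample mass
Step 2: OM = 100 * 18.0 / 136.5
Step 3: OM = 13.2%

13.2


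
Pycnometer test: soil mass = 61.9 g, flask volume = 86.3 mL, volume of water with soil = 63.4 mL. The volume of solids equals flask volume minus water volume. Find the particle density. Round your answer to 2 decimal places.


Step 1: Volume of solids = flask volume - water volume with soil
Step 2: V_solids = 86.3 - 63.4 = 22.9 mL
Step 3: Particle density = mass / V_solids = 61.9 / 22.9 = 2.7 g/cm^3

2.7


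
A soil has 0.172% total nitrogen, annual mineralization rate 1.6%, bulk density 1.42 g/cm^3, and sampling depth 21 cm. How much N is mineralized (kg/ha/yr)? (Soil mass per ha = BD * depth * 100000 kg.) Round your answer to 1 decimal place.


Step 1: Soil mass per ha = BD * depth * 100000 = 1.42 * 21 * 100000 = 2982000 kg
Step 2: Total N pool = soil mass * N%/100 = 2982000 * 0.172/100 = 5129.04 kg/ha
Step 3: N mineralized = N pool * rate%/100 = 5129.04 * 1.6/100 = 82.1 kg/ha/yr

82.1


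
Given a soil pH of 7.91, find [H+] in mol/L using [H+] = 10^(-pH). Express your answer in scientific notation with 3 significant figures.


Step 1: [H+] = 10^(-pH)
Step 2: [H+] = 10^(-7.91)
Step 3: [H+] = 1.23e-08 mol/L

1.23e-08


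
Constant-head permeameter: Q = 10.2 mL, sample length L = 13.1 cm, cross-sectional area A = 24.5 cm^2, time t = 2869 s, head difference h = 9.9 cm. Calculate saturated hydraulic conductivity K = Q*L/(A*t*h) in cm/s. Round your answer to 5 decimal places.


Step 1: K = Q * L / (A * t * h)
Step 2: Numerator = 10.2 * 13.1 = 133.62
Step 3: Denominator = 24.5 * 2869 * 9.9 = 695875.95
Step 4: K = 133.62 / 695875.95 = 0.00019 cm/s

0.00019


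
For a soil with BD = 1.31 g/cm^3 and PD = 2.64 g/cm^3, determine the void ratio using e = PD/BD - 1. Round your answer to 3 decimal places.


Step 1: e = PD / BD - 1
Step 2: e = 2.64 / 1.31 - 1
Step 3: e = 2.01527 - 1
Step 4: e = 1.015

1.015


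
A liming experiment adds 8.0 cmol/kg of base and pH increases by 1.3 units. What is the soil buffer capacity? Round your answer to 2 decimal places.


Step 1: BC = change in base / change in pH
Step 2: BC = 8.0 / 1.3
Step 3: BC = 6.15 cmol/(kg*pH unit)

6.15


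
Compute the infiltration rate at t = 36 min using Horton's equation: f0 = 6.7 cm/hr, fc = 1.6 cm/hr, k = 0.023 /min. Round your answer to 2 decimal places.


Step 1: f = fc + (f0 - fc) * exp(-k * t)
Step 2: exp(-0.023 * 36) = 0.436922
Step 3: f = 1.6 + (6.7 - 1.6) * 0.436922
Step 4: f = 1.6 + 5.1 * 0.436922
Step 5: f = 3.83 cm/hr

3.83


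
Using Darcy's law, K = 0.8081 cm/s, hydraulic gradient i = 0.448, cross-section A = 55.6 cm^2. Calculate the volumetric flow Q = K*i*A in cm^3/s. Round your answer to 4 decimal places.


Step 1: Apply Darcy's law: Q = K * i * A
Step 2: Q = 0.8081 * 0.448 * 55.6
Step 3: Q = 20.1288 cm^3/s

20.1288


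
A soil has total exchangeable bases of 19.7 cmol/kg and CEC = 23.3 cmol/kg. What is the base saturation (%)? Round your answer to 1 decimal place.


Step 1: BS = 100 * (sum of bases) / CEC
Step 2: BS = 100 * 19.7 / 23.3
Step 3: BS = 84.5%

84.5


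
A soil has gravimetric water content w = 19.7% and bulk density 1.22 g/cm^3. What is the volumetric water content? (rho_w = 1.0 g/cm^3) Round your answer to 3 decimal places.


Step 1: theta = (w / 100) * BD / rho_w
Step 2: theta = (19.7 / 100) * 1.22 / 1.0
Step 3: theta = 0.197 * 1.22
Step 4: theta = 0.24

0.24


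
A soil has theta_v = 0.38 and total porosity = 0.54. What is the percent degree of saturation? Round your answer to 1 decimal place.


Step 1: S = 100 * theta_v / n
Step 2: S = 100 * 0.38 / 0.54
Step 3: S = 70.4%

70.4


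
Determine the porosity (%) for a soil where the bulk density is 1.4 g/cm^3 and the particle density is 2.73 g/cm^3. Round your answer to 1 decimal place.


Step 1: Formula: n = 100 * (1 - BD / PD)
Step 2: n = 100 * (1 - 1.4 / 2.73)
Step 3: n = 100 * (1 - 0.51282)
Step 4: n = 48.7%

48.7


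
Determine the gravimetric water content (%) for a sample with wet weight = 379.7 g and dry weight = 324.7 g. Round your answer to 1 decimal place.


Step 1: Water mass = wet - dry = 379.7 - 324.7 = 55.0 g
Step 2: w = 100 * water mass / dry mass
Step 3: w = 100 * 55.0 / 324.7 = 16.9%

16.9


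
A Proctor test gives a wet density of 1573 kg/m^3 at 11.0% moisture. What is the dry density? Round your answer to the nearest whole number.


Step 1: Dry density = wet density / (1 + w/100)
Step 2: Dry density = 1573 / (1 + 11.0/100)
Step 3: Dry density = 1573 / 1.11
Step 4: Dry density = 1417 kg/m^3

1417


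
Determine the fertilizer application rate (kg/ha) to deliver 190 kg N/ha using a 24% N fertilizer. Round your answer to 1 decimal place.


Step 1: Fertilizer rate = target N / (N content / 100)
Step 2: Rate = 190 / (24 / 100)
Step 3: Rate = 190 / 0.24
Step 4: Rate = 791.7 kg/ha

791.7


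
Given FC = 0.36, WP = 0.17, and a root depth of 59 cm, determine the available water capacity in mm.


Step 1: Available water = (FC - WP) * depth * 10
Step 2: AW = (0.36 - 0.17) * 59 * 10
Step 3: AW = 0.19 * 59 * 10
Step 4: AW = 112.1 mm

112.1


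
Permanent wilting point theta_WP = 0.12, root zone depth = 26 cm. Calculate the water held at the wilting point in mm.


Step 1: Water (mm) = theta_WP * depth * 10
Step 2: Water = 0.12 * 26 * 10
Step 3: Water = 31.2 mm

31.2


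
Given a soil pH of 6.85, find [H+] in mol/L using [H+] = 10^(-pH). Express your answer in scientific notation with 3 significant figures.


Step 1: [H+] = 10^(-pH)
Step 2: [H+] = 10^(-6.85)
Step 3: [H+] = 1.41e-07 mol/L

1.41e-07


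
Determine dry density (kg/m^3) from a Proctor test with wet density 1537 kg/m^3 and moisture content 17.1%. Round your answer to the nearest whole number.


Step 1: Dry density = wet density / (1 + w/100)
Step 2: Dry density = 1537 / (1 + 17.1/100)
Step 3: Dry density = 1537 / 1.171
Step 4: Dry density = 1313 kg/m^3

1313


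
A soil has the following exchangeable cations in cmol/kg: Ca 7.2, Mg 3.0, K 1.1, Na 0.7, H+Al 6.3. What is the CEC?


Step 1: CEC = Ca + Mg + K + Na + (H+Al)
Step 2: CEC = 7.2 + 3.0 + 1.1 + 0.7 + 6.3
Step 3: CEC = 18.3 cmol/kg

18.3


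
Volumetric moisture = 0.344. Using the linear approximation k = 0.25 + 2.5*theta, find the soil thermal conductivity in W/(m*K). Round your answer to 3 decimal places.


Step 1: k = 0.25 + 2.5 * theta
Step 2: k = 0.25 + 2.5 * 0.344
Step 3: k = 0.25 + 0.86
Step 4: k = 1.11 W/(m*K)

1.11


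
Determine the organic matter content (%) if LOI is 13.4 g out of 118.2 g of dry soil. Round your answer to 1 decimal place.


Step 1: OM% = 100 * LOI / sample mass
Step 2: OM = 100 * 13.4 / 118.2
Step 3: OM = 11.3%

11.3


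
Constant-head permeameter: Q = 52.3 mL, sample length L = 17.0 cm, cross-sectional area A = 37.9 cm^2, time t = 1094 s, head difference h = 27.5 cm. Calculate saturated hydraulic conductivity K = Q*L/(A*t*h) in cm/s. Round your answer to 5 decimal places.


Step 1: K = Q * L / (A * t * h)
Step 2: Numerator = 52.3 * 17.0 = 889.1
Step 3: Denominator = 37.9 * 1094 * 27.5 = 1140221.5
Step 4: K = 889.1 / 1140221.5 = 0.00078 cm/s

0.00078


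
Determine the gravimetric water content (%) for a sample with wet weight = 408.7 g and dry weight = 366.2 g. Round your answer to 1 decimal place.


Step 1: Water mass = wet - dry = 408.7 - 366.2 = 42.5 g
Step 2: w = 100 * water mass / dry mass
Step 3: w = 100 * 42.5 / 366.2 = 11.6%

11.6


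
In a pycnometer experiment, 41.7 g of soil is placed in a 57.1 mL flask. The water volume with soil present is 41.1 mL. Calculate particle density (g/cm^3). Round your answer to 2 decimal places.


Step 1: Volume of solids = flask volume - water volume with soil
Step 2: V_solids = 57.1 - 41.1 = 16.0 mL
Step 3: Particle density = mass / V_solids = 41.7 / 16.0 = 2.61 g/cm^3

2.61


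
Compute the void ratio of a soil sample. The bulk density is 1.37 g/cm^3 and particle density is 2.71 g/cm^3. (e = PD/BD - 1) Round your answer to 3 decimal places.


Step 1: e = PD / BD - 1
Step 2: e = 2.71 / 1.37 - 1
Step 3: e = 1.9781 - 1
Step 4: e = 0.978

0.978


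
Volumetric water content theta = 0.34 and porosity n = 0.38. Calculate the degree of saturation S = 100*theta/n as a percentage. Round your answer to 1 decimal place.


Step 1: S = 100 * theta_v / n
Step 2: S = 100 * 0.34 / 0.38
Step 3: S = 89.5%

89.5


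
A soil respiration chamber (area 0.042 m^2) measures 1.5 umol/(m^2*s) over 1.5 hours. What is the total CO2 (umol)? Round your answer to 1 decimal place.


Step 1: Convert time to seconds: 1.5 hr * 3600 = 5400.0 s
Step 2: Total = flux * area * time_s
Step 3: Total = 1.5 * 0.042 * 5400.0
Step 4: Total = 340.2 umol

340.2


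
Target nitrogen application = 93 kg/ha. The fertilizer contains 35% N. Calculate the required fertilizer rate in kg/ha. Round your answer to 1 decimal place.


Step 1: Fertilizer rate = target N / (N content / 100)
Step 2: Rate = 93 / (35 / 100)
Step 3: Rate = 93 / 0.35
Step 4: Rate = 265.7 kg/ha

265.7


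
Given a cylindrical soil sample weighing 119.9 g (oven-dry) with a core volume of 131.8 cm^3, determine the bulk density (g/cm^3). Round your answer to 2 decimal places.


Step 1: Identify the formula: BD = dry mass / volume
Step 2: Substitute values: BD = 119.9 / 131.8
Step 3: BD = 0.91 g/cm^3

0.91


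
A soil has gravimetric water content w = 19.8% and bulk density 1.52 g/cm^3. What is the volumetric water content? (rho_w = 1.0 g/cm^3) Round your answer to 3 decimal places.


Step 1: theta = (w / 100) * BD / rho_w
Step 2: theta = (19.8 / 100) * 1.52 / 1.0
Step 3: theta = 0.198 * 1.52
Step 4: theta = 0.301

0.301


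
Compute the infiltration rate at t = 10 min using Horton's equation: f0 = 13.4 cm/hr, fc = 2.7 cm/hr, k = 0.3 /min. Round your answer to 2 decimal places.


Step 1: f = fc + (f0 - fc) * exp(-k * t)
Step 2: exp(-0.3 * 10) = 0.049787
Step 3: f = 2.7 + (13.4 - 2.7) * 0.049787
Step 4: f = 2.7 + 10.7 * 0.049787
Step 5: f = 3.23 cm/hr

3.23


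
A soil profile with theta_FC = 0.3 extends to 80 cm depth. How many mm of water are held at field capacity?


Step 1: Water (mm) = theta_FC * depth (cm) * 10
Step 2: Water = 0.3 * 80 * 10
Step 3: Water = 240.0 mm

240.0


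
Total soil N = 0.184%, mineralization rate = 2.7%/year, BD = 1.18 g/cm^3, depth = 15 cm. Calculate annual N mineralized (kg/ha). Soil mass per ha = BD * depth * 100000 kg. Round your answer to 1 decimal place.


Step 1: Soil mass per ha = BD * depth * 100000 = 1.18 * 15 * 100000 = 1770000 kg
Step 2: Total N pool = soil mass * N%/100 = 1770000 * 0.184/100 = 3256.8 kg/ha
Step 3: N mineralized = N pool * rate%/100 = 3256.8 * 2.7/100 = 87.9 kg/ha/yr

87.9


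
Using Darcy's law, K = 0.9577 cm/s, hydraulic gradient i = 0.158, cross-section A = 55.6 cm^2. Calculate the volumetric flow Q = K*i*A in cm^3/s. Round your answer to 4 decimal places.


Step 1: Apply Darcy's law: Q = K * i * A
Step 2: Q = 0.9577 * 0.158 * 55.6
Step 3: Q = 8.4132 cm^3/s

8.4132


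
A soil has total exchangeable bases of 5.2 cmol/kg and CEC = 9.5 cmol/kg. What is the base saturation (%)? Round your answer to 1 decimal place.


Step 1: BS = 100 * (sum of bases) / CEC
Step 2: BS = 100 * 5.2 / 9.5
Step 3: BS = 54.7%

54.7


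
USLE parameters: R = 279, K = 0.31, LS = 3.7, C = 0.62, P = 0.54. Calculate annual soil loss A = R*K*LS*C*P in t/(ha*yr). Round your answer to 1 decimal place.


Step 1: A = R * K * LS * C * P
Step 2: R * K = 279 * 0.31 = 86.49
Step 3: (R*K) * LS = 86.49 * 3.7 = 320.013
Step 4: * C * P = 320.013 * 0.62 * 0.54 = 107.1
Step 5: A = 107.1 t/(ha*yr)

107.1


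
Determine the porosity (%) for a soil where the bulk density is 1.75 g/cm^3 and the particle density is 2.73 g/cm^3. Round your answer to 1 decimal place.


Step 1: Formula: n = 100 * (1 - BD / PD)
Step 2: n = 100 * (1 - 1.75 / 2.73)
Step 3: n = 100 * (1 - 0.64103)
Step 4: n = 35.9%

35.9


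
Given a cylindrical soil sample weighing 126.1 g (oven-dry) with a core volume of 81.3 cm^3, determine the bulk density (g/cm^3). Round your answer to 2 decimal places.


Step 1: Identify the formula: BD = dry mass / volume
Step 2: Substitute values: BD = 126.1 / 81.3
Step 3: BD = 1.55 g/cm^3

1.55


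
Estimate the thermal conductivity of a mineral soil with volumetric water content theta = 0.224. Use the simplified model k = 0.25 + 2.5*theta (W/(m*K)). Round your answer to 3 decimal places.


Step 1: k = 0.25 + 2.5 * theta
Step 2: k = 0.25 + 2.5 * 0.224
Step 3: k = 0.25 + 0.56
Step 4: k = 0.81 W/(m*K)

0.81


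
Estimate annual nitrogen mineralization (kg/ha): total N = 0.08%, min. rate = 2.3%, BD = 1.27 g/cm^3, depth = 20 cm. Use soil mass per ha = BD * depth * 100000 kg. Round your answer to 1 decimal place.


Step 1: Soil mass per ha = BD * depth * 100000 = 1.27 * 20 * 100000 = 2540000 kg
Step 2: Total N pool = soil mass * N%/100 = 2540000 * 0.08/100 = 2032.0 kg/ha
Step 3: N mineralized = N pool * rate%/100 = 2032.0 * 2.3/100 = 46.7 kg/ha/yr

46.7


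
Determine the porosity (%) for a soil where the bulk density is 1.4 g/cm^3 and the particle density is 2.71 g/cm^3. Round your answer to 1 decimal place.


Step 1: Formula: n = 100 * (1 - BD / PD)
Step 2: n = 100 * (1 - 1.4 / 2.71)
Step 3: n = 100 * (1 - 0.51661)
Step 4: n = 48.3%

48.3


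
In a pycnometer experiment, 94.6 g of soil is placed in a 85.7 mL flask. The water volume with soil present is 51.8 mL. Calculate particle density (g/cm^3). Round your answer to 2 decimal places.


Step 1: Volume of solids = flask volume - water volume with soil
Step 2: V_solids = 85.7 - 51.8 = 33.9 mL
Step 3: Particle density = mass / V_solids = 94.6 / 33.9 = 2.79 g/cm^3

2.79


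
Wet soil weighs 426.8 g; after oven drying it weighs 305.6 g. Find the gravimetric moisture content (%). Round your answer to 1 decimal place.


Step 1: Water mass = wet - dry = 426.8 - 305.6 = 121.2 g
Step 2: w = 100 * water mass / dry mass
Step 3: w = 100 * 121.2 / 305.6 = 39.7%

39.7


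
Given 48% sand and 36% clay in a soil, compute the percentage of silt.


Step 1: sand + silt + clay = 100%
Step 2: silt = 100 - sand - clay
Step 3: silt = 100 - 48 - 36
Step 4: silt = 16%

16


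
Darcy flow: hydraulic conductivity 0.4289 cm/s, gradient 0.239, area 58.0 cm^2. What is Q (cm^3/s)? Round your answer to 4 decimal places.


Step 1: Apply Darcy's law: Q = K * i * A
Step 2: Q = 0.4289 * 0.239 * 58.0
Step 3: Q = 5.9454 cm^3/s

5.9454


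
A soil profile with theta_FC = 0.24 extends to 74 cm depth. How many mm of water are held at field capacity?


Step 1: Water (mm) = theta_FC * depth (cm) * 10
Step 2: Water = 0.24 * 74 * 10
Step 3: Water = 177.6 mm

177.6


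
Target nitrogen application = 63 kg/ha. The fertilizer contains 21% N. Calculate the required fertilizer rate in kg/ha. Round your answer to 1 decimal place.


Step 1: Fertilizer rate = target N / (N content / 100)
Step 2: Rate = 63 / (21 / 100)
Step 3: Rate = 63 / 0.21
Step 4: Rate = 300.0 kg/ha

300.0


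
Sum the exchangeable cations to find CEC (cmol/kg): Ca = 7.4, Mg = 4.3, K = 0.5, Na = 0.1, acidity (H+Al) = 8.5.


Step 1: CEC = Ca + Mg + K + Na + (H+Al)
Step 2: CEC = 7.4 + 4.3 + 0.5 + 0.1 + 8.5
Step 3: CEC = 20.8 cmol/kg

20.8


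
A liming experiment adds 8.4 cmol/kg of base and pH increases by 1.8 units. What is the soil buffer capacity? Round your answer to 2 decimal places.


Step 1: BC = change in base / change in pH
Step 2: BC = 8.4 / 1.8
Step 3: BC = 4.67 cmol/(kg*pH unit)

4.67


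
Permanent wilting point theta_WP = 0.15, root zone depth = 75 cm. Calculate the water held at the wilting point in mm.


Step 1: Water (mm) = theta_WP * depth * 10
Step 2: Water = 0.15 * 75 * 10
Step 3: Water = 112.5 mm

112.5


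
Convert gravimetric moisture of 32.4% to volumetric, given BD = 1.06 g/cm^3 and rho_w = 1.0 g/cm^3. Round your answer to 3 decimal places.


Step 1: theta = (w / 100) * BD / rho_w
Step 2: theta = (32.4 / 100) * 1.06 / 1.0
Step 3: theta = 0.324 * 1.06
Step 4: theta = 0.343

0.343


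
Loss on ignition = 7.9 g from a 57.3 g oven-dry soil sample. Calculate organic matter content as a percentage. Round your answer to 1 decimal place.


Step 1: OM% = 100 * LOI / sample mass
Step 2: OM = 100 * 7.9 / 57.3
Step 3: OM = 13.8%

13.8


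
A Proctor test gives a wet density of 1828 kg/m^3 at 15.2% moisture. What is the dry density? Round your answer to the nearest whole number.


Step 1: Dry density = wet density / (1 + w/100)
Step 2: Dry density = 1828 / (1 + 15.2/100)
Step 3: Dry density = 1828 / 1.152
Step 4: Dry density = 1587 kg/m^3

1587


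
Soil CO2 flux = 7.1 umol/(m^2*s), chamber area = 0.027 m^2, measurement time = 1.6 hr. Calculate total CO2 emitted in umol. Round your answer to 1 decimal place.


Step 1: Convert time to seconds: 1.6 hr * 3600 = 5760.0 s
Step 2: Total = flux * area * time_s
Step 3: Total = 7.1 * 0.027 * 5760.0
Step 4: Total = 1104.2 umol

1104.2


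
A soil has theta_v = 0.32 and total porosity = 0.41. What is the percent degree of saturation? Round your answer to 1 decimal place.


Step 1: S = 100 * theta_v / n
Step 2: S = 100 * 0.32 / 0.41
Step 3: S = 78.0%

78.0


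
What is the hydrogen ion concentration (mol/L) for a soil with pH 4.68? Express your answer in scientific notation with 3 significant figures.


Step 1: [H+] = 10^(-pH)
Step 2: [H+] = 10^(-4.68)
Step 3: [H+] = 2.09e-05 mol/L

2.09e-05


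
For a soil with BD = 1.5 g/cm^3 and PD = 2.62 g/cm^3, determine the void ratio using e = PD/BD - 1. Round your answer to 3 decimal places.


Step 1: e = PD / BD - 1
Step 2: e = 2.62 / 1.5 - 1
Step 3: e = 1.74667 - 1
Step 4: e = 0.747

0.747


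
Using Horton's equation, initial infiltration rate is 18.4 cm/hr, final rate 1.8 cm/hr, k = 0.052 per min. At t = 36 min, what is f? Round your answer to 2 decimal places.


Step 1: f = fc + (f0 - fc) * exp(-k * t)
Step 2: exp(-0.052 * 36) = 0.153816
Step 3: f = 1.8 + (18.4 - 1.8) * 0.153816
Step 4: f = 1.8 + 16.6 * 0.153816
Step 5: f = 4.35 cm/hr

4.35


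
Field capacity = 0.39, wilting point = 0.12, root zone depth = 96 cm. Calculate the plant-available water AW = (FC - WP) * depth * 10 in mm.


Step 1: Available water = (FC - WP) * depth * 10
Step 2: AW = (0.39 - 0.12) * 96 * 10
Step 3: AW = 0.27 * 96 * 10
Step 4: AW = 259.2 mm

259.2


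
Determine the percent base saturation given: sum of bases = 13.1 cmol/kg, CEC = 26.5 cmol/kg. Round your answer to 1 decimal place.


Step 1: BS = 100 * (sum of bases) / CEC
Step 2: BS = 100 * 13.1 / 26.5
Step 3: BS = 49.4%

49.4


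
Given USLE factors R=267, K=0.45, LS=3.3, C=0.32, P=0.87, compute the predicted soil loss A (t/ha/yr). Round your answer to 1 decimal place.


Step 1: A = R * K * LS * C * P
Step 2: R * K = 267 * 0.45 = 120.15
Step 3: (R*K) * LS = 120.15 * 3.3 = 396.495
Step 4: * C * P = 396.495 * 0.32 * 0.87 = 110.4
Step 5: A = 110.4 t/(ha*yr)

110.4


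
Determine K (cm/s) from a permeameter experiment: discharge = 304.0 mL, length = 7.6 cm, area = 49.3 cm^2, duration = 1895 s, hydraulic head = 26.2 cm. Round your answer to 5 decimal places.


Step 1: K = Q * L / (A * t * h)
Step 2: Numerator = 304.0 * 7.6 = 2310.4
Step 3: Denominator = 49.3 * 1895 * 26.2 = 2447695.7
Step 4: K = 2310.4 / 2447695.7 = 0.00094 cm/s

0.00094


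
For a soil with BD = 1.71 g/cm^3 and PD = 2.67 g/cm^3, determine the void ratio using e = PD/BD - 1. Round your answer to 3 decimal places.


Step 1: e = PD / BD - 1
Step 2: e = 2.67 / 1.71 - 1
Step 3: e = 1.5614 - 1
Step 4: e = 0.561

0.561


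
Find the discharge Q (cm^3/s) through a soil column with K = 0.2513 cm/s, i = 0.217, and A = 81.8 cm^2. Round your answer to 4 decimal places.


Step 1: Apply Darcy's law: Q = K * i * A
Step 2: Q = 0.2513 * 0.217 * 81.8
Step 3: Q = 4.4607 cm^3/s

4.4607


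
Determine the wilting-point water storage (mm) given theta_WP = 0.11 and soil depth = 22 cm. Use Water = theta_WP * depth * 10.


Step 1: Water (mm) = theta_WP * depth * 10
Step 2: Water = 0.11 * 22 * 10
Step 3: Water = 24.2 mm

24.2


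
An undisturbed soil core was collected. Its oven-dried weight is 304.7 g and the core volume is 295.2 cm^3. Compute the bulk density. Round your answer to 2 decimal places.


Step 1: Identify the formula: BD = dry mass / volume
Step 2: Substitute values: BD = 304.7 / 295.2
Step 3: BD = 1.03 g/cm^3

1.03


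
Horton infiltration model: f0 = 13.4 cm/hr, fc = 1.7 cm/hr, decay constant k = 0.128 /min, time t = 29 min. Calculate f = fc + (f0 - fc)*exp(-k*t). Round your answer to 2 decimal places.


Step 1: f = fc + (f0 - fc) * exp(-k * t)
Step 2: exp(-0.128 * 29) = 0.024429
Step 3: f = 1.7 + (13.4 - 1.7) * 0.024429
Step 4: f = 1.7 + 11.7 * 0.024429
Step 5: f = 1.99 cm/hr

1.99


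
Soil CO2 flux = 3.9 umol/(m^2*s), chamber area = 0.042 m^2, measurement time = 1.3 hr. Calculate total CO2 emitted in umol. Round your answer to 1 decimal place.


Step 1: Convert time to seconds: 1.3 hr * 3600 = 4680.0 s
Step 2: Total = flux * area * time_s
Step 3: Total = 3.9 * 0.042 * 4680.0
Step 4: Total = 766.6 umol

766.6


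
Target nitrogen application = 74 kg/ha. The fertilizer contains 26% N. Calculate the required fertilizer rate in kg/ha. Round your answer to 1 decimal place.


Step 1: Fertilizer rate = target N / (N content / 100)
Step 2: Rate = 74 / (26 / 100)
Step 3: Rate = 74 / 0.26
Step 4: Rate = 284.6 kg/ha

284.6


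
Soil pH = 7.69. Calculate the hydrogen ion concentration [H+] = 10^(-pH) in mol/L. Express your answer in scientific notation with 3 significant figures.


Step 1: [H+] = 10^(-pH)
Step 2: [H+] = 10^(-7.69)
Step 3: [H+] = 2.04e-08 mol/L

2.04e-08


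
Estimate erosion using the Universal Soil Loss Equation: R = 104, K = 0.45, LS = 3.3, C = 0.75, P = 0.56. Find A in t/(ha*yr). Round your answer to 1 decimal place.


Step 1: A = R * K * LS * C * P
Step 2: R * K = 104 * 0.45 = 46.8
Step 3: (R*K) * LS = 46.8 * 3.3 = 154.44
Step 4: * C * P = 154.44 * 0.75 * 0.56 = 64.9
Step 5: A = 64.9 t/(ha*yr)

64.9


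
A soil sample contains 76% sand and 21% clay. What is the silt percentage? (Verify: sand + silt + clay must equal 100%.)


Step 1: sand + silt + clay = 100%
Step 2: silt = 100 - sand - clay
Step 3: silt = 100 - 76 - 21
Step 4: silt = 3%

3


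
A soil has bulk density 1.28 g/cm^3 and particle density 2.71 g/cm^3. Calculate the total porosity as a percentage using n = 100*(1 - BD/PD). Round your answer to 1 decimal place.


Step 1: Formula: n = 100 * (1 - BD / PD)
Step 2: n = 100 * (1 - 1.28 / 2.71)
Step 3: n = 100 * (1 - 0.47232)
Step 4: n = 52.8%

52.8
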